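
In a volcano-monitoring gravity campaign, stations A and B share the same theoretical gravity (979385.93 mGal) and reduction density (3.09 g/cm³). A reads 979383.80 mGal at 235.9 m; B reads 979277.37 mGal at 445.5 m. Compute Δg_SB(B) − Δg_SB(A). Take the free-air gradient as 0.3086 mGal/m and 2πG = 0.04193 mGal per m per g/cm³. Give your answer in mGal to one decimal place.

Δg_SB(A) = 979383.80 − 979385.93 + 0.3086×235.9 − 0.04193×3.09×235.9 = 40.10 mGal
Δg_SB(B) = 979277.37 − 979385.93 + 0.3086×445.5 − 0.04193×3.09×445.5 = -28.80 mGal
Difference = -28.80 − (40.10) = -68.90 mGal

-68.9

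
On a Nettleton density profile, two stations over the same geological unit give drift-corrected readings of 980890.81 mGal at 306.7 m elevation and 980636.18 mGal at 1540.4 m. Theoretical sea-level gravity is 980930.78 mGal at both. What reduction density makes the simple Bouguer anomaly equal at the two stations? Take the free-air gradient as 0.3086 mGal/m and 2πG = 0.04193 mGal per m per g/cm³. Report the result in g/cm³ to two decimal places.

Δg_obs = 980636.18 − 980890.81 = -254.63 mGal over Δh = 1540.4 − 306.7 = 1233.7 m
Equal Bouguer anomalies ⇒ Δg_obs + (0.3086 − 0.04193ρ)·Δh = 0
0.3086 − 0.04193ρ = −Δg_obs/Δh = 0.20640
ρ = (0.3086 − 0.20640) / 0.04193 = 2.44 g/cm³

2.44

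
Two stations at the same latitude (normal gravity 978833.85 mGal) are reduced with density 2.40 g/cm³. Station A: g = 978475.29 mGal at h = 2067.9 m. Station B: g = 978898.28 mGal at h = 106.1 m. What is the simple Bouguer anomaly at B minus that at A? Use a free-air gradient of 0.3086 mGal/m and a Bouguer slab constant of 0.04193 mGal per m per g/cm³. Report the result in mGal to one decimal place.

Δg_SB(A) = 978475.29 − 978833.85 + 0.3086×2067.9 − 0.04193×2.40×2067.9 = 71.50 mGal
Δg_SB(B) = 978898.28 − 978833.85 + 0.3086×106.1 − 0.04193×2.40×106.1 = 86.50 mGal
Difference = 86.50 − (71.50) = 15.00 mGal

15.0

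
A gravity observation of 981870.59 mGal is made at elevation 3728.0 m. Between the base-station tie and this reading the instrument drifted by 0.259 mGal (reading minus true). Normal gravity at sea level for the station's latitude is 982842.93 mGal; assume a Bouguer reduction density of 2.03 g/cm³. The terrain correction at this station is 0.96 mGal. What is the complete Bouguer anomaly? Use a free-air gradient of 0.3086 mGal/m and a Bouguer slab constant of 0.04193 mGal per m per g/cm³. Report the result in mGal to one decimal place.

-138.5

Drift-corrected reading = 981870.59 − (0.259) = 981870.331 mGal
Free-air correction = 0.3086 × 3728.0 = 1150.46 mGal
Free-air anomaly = 981870.331 − 982842.93 + (1150.46) = 177.861 mGal
Bouguer slab correction = 0.04193 × 2.03 × 3728.0 = 317.32 mGal
Simple Bouguer anomaly = 177.861 − (317.32) = -139.459 mGal
Complete Bouguer anomaly = -139.459 + 0.96 = -138.499 mGal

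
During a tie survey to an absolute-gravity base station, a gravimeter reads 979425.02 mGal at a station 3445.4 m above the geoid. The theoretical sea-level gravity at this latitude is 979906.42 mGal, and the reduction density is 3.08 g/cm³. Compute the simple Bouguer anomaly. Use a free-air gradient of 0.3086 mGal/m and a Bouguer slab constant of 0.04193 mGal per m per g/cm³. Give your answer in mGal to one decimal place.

136.9

Free-air correction = 0.3086 × 3445.4 = 1063.25 mGal
Free-air anomaly = 979425.02 − 979906.42 + (1063.25) = 581.85 mGal
Bouguer slab correction = 0.04193 × 3.08 × 3445.4 = 444.95 mGal
Simple Bouguer anomaly = 581.85 − (444.95) = 136.90 mGal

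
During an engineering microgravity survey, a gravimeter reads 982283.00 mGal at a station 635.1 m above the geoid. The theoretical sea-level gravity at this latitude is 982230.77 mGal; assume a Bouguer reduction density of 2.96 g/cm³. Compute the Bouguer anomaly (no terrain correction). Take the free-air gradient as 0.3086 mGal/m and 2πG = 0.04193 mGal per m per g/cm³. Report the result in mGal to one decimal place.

Free-air correction = 0.3086 × 635.1 = 195.99 mGal
Free-air anomaly = 982283.00 − 982230.77 + (195.99) = 248.22 mGal
Bouguer slab correction = 0.04193 × 2.96 × 635.1 = 78.82 mGal
Simple Bouguer anomaly = 248.22 − (78.82) = 169.40 mGal

169.4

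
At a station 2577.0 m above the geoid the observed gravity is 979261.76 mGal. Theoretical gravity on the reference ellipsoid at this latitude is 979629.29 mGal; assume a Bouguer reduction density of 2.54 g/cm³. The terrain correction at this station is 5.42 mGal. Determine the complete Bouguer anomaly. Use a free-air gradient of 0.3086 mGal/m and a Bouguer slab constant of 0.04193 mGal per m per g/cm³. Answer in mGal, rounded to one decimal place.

158.7

Free-air correction = 0.3086 × 2577.0 = 795.26 mGal
Free-air anomaly = 979261.76 − 979629.29 + (795.26) = 427.73 mGal
Bouguer slab correction = 0.04193 × 2.54 × 2577.0 = 274.46 mGal
Simple Bouguer anomaly = 427.73 − (274.46) = 153.27 mGal
Complete Bouguer anomaly = 153.27 + 5.42 = 158.69 mGal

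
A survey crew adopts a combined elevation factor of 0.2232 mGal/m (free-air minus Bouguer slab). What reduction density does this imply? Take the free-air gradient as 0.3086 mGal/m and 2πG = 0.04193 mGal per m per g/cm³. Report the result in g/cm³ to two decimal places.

0.2232 = 0.3086 − 0.04193 × ρ
ρ = (0.3086 − 0.2232) / 0.04193 = 2.04 g/cm³

2.04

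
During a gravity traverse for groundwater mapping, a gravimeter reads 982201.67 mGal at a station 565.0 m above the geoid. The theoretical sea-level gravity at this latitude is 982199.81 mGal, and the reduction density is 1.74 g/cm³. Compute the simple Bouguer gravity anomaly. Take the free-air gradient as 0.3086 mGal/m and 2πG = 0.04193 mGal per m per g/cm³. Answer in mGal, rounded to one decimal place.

Free-air correction = 0.3086 × 565.0 = 174.36 mGal
Free-air anomaly = 982201.67 − 982199.81 + (174.36) = 176.22 mGal
Bouguer slab correction = 0.04193 × 1.74 × 565.0 = 41.22 mGal
Simple Bouguer anomaly = 176.22 − (41.22) = 135.00 mGal

135.0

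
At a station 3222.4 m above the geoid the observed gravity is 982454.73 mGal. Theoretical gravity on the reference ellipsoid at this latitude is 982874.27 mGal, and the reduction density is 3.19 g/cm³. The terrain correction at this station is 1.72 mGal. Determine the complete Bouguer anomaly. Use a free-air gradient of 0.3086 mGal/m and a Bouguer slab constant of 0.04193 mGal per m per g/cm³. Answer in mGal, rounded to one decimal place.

145.6

Free-air correction = 0.3086 × 3222.4 = 994.43 mGal
Free-air anomaly = 982454.73 − 982874.27 + (994.43) = 574.89 mGal
Bouguer slab correction = 0.04193 × 3.19 × 3222.4 = 431.02 mGal
Simple Bouguer anomaly = 574.89 − (431.02) = 143.87 mGal
Complete Bouguer anomaly = 143.87 + 1.72 = 145.59 mGal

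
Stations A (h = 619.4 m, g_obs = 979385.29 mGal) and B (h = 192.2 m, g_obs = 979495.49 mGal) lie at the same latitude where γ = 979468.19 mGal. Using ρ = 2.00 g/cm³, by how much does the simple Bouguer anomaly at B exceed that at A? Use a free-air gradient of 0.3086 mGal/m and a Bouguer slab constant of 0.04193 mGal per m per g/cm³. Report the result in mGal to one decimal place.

14.2

Δg_SB(A) = 979385.29 − 979468.19 + 0.3086×619.4 − 0.04193×2.00×619.4 = 56.30 mGal
Δg_SB(B) = 979495.49 − 979468.19 + 0.3086×192.2 − 0.04193×2.00×192.2 = 70.50 mGal
Difference = 70.50 − (56.30) = 14.20 mGal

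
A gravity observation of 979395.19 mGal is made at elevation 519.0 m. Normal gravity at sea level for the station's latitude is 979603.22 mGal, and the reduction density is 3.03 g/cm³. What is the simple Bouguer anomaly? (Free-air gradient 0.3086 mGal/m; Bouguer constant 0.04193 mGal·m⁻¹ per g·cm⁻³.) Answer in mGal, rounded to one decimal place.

Free-air correction = 0.3086 × 519.0 = 160.16 mGal
Free-air anomaly = 979395.19 − 979603.22 + (160.16) = -47.87 mGal
Bouguer slab correction = 0.04193 × 3.03 × 519.0 = 65.94 mGal
Simple Bouguer anomaly = -47.87 − (65.94) = -113.81 mGal

-113.8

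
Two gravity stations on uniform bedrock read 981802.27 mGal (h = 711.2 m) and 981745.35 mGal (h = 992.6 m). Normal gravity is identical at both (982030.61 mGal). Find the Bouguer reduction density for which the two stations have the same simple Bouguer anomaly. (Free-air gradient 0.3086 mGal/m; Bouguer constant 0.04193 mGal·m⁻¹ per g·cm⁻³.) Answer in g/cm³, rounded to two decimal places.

Δg_obs = 981745.35 − 981802.27 = -56.92 mGal over Δh = 992.6 − 711.2 = 281.4 m
Equal Bouguer anomalies ⇒ Δg_obs + (0.3086 − 0.04193ρ)·Δh = 0
0.3086 − 0.04193ρ = −Δg_obs/Δh = 0.20227
ρ = (0.3086 − 0.20227) / 0.04193 = 2.54 g/cm³

2.54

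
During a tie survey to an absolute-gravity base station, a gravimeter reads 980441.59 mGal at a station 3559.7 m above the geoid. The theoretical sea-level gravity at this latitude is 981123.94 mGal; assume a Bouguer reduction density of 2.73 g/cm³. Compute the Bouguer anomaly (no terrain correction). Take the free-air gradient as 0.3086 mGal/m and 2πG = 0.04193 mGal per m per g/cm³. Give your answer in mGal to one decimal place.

8.7

Free-air correction = 0.3086 × 3559.7 = 1098.52 mGal
Free-air anomaly = 980441.59 − 981123.94 + (1098.52) = 416.17 mGal
Bouguer slab correction = 0.04193 × 2.73 × 3559.7 = 407.47 mGal
Simple Bouguer anomaly = 416.17 − (407.47) = 8.70 mGal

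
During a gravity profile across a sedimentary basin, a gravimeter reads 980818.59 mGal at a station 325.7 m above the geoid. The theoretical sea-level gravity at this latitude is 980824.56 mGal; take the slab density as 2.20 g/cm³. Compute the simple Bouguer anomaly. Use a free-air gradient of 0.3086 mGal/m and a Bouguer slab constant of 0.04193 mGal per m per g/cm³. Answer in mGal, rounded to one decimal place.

64.5

Free-air correction = 0.3086 × 325.7 = 100.51 mGal
Free-air anomaly = 980818.59 − 980824.56 + (100.51) = 94.54 mGal
Bouguer slab correction = 0.04193 × 2.20 × 325.7 = 30.04 mGal
Simple Bouguer anomaly = 94.54 − (30.04) = 64.50 mGal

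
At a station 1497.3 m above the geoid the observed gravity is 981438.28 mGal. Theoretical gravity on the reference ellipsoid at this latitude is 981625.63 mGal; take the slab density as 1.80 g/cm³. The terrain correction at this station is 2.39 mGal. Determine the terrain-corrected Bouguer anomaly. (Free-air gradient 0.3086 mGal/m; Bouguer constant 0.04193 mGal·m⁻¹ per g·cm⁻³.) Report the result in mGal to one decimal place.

Free-air correction = 0.3086 × 1497.3 = 462.07 mGal
Free-air anomaly = 981438.28 − 981625.63 + (462.07) = 274.72 mGal
Bouguer slab correction = 0.04193 × 1.80 × 1497.3 = 113.01 mGal
Simple Bouguer anomaly = 274.72 − (113.01) = 161.71 mGal
Complete Bouguer anomaly = 161.71 + 2.39 = 164.10 mGal

164.1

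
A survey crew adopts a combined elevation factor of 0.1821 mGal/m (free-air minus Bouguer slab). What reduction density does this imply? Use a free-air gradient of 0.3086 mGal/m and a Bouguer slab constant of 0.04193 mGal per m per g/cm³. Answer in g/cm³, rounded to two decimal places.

0.1821 = 0.3086 − 0.04193 × ρ
ρ = (0.3086 − 0.1821) / 0.04193 = 3.02 g/cm³

3.02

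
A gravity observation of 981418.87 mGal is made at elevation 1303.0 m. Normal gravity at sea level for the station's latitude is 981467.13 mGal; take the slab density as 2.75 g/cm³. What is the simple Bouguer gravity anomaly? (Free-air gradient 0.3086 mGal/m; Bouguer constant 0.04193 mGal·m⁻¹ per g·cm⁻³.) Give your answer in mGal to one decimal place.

Free-air correction = 0.3086 × 1303.0 = 402.11 mGal
Free-air anomaly = 981418.87 − 981467.13 + (402.11) = 353.85 mGal
Bouguer slab correction = 0.04193 × 2.75 × 1303.0 = 150.25 mGal
Simple Bouguer anomaly = 353.85 − (150.25) = 203.60 mGal

203.6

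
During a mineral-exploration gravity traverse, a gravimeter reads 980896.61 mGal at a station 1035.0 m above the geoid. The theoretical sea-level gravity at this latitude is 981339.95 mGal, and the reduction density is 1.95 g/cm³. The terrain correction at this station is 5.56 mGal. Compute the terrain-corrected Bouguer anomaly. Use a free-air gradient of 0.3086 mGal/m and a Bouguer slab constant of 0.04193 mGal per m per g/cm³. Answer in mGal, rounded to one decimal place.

-203.0

Free-air correction = 0.3086 × 1035.0 = 319.40 mGal
Free-air anomaly = 980896.61 − 981339.95 + (319.40) = -123.94 mGal
Bouguer slab correction = 0.04193 × 1.95 × 1035.0 = 84.63 mGal
Simple Bouguer anomaly = -123.94 − (84.63) = -208.57 mGal
Complete Bouguer anomaly = -208.57 + 5.56 = -203.01 mGal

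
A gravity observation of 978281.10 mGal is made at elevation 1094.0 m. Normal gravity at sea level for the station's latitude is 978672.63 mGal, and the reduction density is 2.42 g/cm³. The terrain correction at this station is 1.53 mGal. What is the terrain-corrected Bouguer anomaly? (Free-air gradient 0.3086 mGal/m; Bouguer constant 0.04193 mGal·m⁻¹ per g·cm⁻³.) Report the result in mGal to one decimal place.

-163.4

Free-air correction = 0.3086 × 1094.0 = 337.61 mGal
Free-air anomaly = 978281.10 − 978672.63 + (337.61) = -53.92 mGal
Bouguer slab correction = 0.04193 × 2.42 × 1094.0 = 111.01 mGal
Simple Bouguer anomaly = -53.92 − (111.01) = -164.93 mGal
Complete Bouguer anomaly = -164.93 + 1.53 = -163.40 mGal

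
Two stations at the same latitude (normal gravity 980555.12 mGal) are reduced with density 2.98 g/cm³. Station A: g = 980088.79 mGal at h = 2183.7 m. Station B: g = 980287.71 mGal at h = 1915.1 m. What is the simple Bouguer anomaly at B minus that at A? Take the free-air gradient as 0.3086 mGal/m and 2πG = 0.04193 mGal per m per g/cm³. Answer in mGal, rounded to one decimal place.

149.6

Δg_SB(A) = 980088.79 − 980555.12 + 0.3086×2183.7 − 0.04193×2.98×2183.7 = -65.30 mGal
Δg_SB(B) = 980287.71 − 980555.12 + 0.3086×1915.1 − 0.04193×2.98×1915.1 = 84.30 mGal
Difference = 84.30 − (-65.30) = 149.60 mGal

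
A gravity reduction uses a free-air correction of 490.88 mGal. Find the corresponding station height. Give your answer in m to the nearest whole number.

h = 490.88 / 0.3086 = 1590.67 m

1591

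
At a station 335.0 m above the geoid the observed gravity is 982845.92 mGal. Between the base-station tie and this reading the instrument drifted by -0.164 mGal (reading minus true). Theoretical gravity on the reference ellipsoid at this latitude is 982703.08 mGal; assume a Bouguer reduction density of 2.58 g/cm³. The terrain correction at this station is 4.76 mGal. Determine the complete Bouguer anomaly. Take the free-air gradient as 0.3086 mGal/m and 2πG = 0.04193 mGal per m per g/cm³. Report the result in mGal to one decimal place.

214.9

Drift-corrected reading = 982845.92 − (-0.164) = 982846.084 mGal
Free-air correction = 0.3086 × 335.0 = 103.38 mGal
Free-air anomaly = 982846.084 − 982703.08 + (103.38) = 246.384 mGal
Bouguer slab correction = 0.04193 × 2.58 × 335.0 = 36.24 mGal
Simple Bouguer anomaly = 246.384 − (36.24) = 210.144 mGal
Complete Bouguer anomaly = 210.144 + 4.76 = 214.904 mGal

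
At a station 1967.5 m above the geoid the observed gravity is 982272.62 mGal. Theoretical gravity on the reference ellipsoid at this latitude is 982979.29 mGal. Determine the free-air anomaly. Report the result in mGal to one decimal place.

Free-air correction = 0.3086 × 1967.5 = 607.17 mGal
Free-air anomaly = 982272.62 − 982979.29 + (607.17) = -99.50 mGal

-99.5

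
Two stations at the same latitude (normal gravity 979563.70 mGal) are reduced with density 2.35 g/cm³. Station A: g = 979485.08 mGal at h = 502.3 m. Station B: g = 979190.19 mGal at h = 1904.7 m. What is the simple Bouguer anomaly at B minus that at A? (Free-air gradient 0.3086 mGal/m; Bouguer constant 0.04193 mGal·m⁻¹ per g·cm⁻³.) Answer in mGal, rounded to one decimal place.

-0.3

Δg_SB(A) = 979485.08 − 979563.70 + 0.3086×502.3 − 0.04193×2.35×502.3 = 26.90 mGal
Δg_SB(B) = 979190.19 − 979563.70 + 0.3086×1904.7 − 0.04193×2.35×1904.7 = 26.60 mGal
Difference = 26.60 − (26.90) = -0.30 mGal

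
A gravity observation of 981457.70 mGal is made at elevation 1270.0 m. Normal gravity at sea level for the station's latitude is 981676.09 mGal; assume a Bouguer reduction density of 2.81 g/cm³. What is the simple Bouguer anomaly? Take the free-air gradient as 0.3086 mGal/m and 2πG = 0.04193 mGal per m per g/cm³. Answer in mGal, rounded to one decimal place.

23.9

Free-air correction = 0.3086 × 1270.0 = 391.92 mGal
Free-air anomaly = 981457.70 − 981676.09 + (391.92) = 173.53 mGal
Bouguer slab correction = 0.04193 × 2.81 × 1270.0 = 149.64 mGal
Simple Bouguer anomaly = 173.53 − (149.64) = 23.89 mGal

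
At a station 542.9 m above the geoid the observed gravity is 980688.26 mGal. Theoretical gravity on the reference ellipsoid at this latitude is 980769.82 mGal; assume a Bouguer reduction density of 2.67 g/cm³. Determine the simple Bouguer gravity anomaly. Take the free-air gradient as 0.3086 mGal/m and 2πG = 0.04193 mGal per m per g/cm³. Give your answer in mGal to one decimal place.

25.2

Free-air correction = 0.3086 × 542.9 = 167.54 mGal
Free-air anomaly = 980688.26 − 980769.82 + (167.54) = 85.98 mGal
Bouguer slab correction = 0.04193 × 2.67 × 542.9 = 60.78 mGal
Simple Bouguer anomaly = 85.98 − (60.78) = 25.20 mGal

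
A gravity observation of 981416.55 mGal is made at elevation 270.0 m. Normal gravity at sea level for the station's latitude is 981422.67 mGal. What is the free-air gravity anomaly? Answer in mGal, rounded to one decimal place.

Free-air correction = 0.3086 × 270.0 = 83.32 mGal
Free-air anomaly = 981416.55 − 981422.67 + (83.32) = 77.20 mGal

77.2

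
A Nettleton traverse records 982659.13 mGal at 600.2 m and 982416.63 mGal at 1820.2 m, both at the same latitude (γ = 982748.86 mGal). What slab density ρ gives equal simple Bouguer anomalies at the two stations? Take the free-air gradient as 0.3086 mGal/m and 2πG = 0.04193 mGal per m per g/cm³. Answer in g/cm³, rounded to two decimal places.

Δg_obs = 982416.63 − 982659.13 = -242.50 mGal over Δh = 1820.2 − 600.2 = 1220.0 m
Equal Bouguer anomalies ⇒ Δg_obs + (0.3086 − 0.04193ρ)·Δh = 0
0.3086 − 0.04193ρ = −Δg_obs/Δh = 0.19877
ρ = (0.3086 − 0.19877) / 0.04193 = 2.62 g/cm³

2.62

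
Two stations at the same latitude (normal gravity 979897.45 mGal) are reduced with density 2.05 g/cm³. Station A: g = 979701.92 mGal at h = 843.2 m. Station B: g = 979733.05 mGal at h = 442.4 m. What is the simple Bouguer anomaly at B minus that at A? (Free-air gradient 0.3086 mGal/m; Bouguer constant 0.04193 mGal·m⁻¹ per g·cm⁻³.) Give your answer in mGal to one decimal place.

-58.1

Δg_SB(A) = 979701.92 − 979897.45 + 0.3086×843.2 − 0.04193×2.05×843.2 = -7.80 mGal
Δg_SB(B) = 979733.05 − 979897.45 + 0.3086×442.4 − 0.04193×2.05×442.4 = -65.90 mGal
Difference = -65.90 − (-7.80) = -58.10 mGal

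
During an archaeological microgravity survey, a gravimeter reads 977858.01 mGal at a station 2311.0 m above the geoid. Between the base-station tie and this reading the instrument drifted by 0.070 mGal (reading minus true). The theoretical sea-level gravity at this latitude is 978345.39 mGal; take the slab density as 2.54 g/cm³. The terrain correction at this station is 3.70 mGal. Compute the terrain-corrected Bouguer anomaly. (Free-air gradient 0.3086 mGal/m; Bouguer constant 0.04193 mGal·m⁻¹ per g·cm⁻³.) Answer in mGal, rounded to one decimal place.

Drift-corrected reading = 977858.01 − (0.070) = 977857.940 mGal
Free-air correction = 0.3086 × 2311.0 = 713.17 mGal
Free-air anomaly = 977857.940 − 978345.39 + (713.17) = 225.720 mGal
Bouguer slab correction = 0.04193 × 2.54 × 2311.0 = 246.13 mGal
Simple Bouguer anomaly = 225.720 − (246.13) = -20.410 mGal
Complete Bouguer anomaly = -20.410 + 3.70 = -16.710 mGal

-16.7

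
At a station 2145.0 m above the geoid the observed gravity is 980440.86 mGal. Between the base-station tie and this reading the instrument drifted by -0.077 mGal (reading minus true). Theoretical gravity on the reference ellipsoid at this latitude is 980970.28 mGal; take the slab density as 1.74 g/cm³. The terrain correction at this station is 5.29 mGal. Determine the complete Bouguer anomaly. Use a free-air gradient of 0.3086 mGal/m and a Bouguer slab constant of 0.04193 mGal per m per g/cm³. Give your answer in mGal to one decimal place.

-18.6

Drift-corrected reading = 980440.86 − (-0.077) = 980440.937 mGal
Free-air correction = 0.3086 × 2145.0 = 661.95 mGal
Free-air anomaly = 980440.937 − 980970.28 + (661.95) = 132.607 mGal
Bouguer slab correction = 0.04193 × 1.74 × 2145.0 = 156.50 mGal
Simple Bouguer anomaly = 132.607 − (156.50) = -23.893 mGal
Complete Bouguer anomaly = -23.893 + 5.29 = -18.603 mGal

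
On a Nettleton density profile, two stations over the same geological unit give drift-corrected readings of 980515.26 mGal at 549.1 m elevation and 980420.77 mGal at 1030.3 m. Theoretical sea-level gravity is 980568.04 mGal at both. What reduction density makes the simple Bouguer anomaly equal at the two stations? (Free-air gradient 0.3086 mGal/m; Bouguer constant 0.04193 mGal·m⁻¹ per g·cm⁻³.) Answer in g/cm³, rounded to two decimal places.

2.68

Δg_obs = 980420.77 − 980515.26 = -94.49 mGal over Δh = 1030.3 − 549.1 = 481.2 m
Equal Bouguer anomalies ⇒ Δg_obs + (0.3086 − 0.04193ρ)·Δh = 0
0.3086 − 0.04193ρ = −Δg_obs/Δh = 0.19636
ρ = (0.3086 − 0.19636) / 0.04193 = 2.68 g/cm³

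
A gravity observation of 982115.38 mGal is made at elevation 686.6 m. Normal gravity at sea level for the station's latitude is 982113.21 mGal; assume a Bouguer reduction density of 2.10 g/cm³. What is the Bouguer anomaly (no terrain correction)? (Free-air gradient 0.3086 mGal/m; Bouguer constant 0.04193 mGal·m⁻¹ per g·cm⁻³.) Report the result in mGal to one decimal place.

Free-air correction = 0.3086 × 686.6 = 211.88 mGal
Free-air anomaly = 982115.38 − 982113.21 + (211.88) = 214.05 mGal
Bouguer slab correction = 0.04193 × 2.10 × 686.6 = 60.46 mGal
Simple Bouguer anomaly = 214.05 − (60.46) = 153.59 mGal

153.6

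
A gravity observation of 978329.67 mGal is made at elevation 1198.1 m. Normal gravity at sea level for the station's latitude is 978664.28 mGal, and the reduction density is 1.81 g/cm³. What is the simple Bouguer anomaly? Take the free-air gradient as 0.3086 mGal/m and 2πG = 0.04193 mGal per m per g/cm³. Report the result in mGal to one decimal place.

Free-air correction = 0.3086 × 1198.1 = 369.73 mGal
Free-air anomaly = 978329.67 − 978664.28 + (369.73) = 35.12 mGal
Bouguer slab correction = 0.04193 × 1.81 × 1198.1 = 90.93 mGal
Simple Bouguer anomaly = 35.12 − (90.93) = -55.81 mGal

-55.8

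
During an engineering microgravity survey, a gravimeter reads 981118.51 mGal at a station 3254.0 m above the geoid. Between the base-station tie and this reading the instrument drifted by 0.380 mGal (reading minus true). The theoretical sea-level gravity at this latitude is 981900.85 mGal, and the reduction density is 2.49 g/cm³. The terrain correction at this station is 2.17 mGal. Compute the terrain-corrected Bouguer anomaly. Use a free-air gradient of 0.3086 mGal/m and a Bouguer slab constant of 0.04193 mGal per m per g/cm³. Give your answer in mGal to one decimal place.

-116.1

Drift-corrected reading = 981118.51 − (0.380) = 981118.130 mGal
Free-air correction = 0.3086 × 3254.0 = 1004.18 mGal
Free-air anomaly = 981118.130 − 981900.85 + (1004.18) = 221.460 mGal
Bouguer slab correction = 0.04193 × 2.49 × 3254.0 = 339.74 mGal
Simple Bouguer anomaly = 221.460 − (339.74) = -118.280 mGal
Complete Bouguer anomaly = -118.280 + 2.17 = -116.110 mGal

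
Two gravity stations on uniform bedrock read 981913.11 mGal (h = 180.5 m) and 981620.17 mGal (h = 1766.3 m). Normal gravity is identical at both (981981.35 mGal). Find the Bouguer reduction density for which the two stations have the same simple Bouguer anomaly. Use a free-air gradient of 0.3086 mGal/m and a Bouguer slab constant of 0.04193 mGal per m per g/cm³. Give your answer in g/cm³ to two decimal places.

2.95

Δg_obs = 981620.17 − 981913.11 = -292.94 mGal over Δh = 1766.3 − 180.5 = 1585.8 m
Equal Bouguer anomalies ⇒ Δg_obs + (0.3086 − 0.04193ρ)·Δh = 0
0.3086 − 0.04193ρ = −Δg_obs/Δh = 0.18473
ρ = (0.3086 − 0.18473) / 0.04193 = 2.95 g/cm³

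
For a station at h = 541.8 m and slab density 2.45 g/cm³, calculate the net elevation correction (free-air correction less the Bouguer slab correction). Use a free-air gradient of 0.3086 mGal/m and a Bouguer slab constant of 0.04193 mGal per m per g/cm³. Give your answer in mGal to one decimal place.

Combined gradient = 0.3086 − 0.04193 × 2.45 = 0.2058715 mGal/m
Combined elevation correction = 0.2058715 × 541.8 = 111.5 mGal

111.5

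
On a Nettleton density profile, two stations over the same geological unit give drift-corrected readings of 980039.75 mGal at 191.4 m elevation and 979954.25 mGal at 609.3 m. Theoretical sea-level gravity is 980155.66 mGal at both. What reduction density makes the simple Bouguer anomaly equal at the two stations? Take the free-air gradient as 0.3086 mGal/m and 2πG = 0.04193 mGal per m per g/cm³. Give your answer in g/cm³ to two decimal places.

Δg_obs = 979954.25 − 980039.75 = -85.50 mGal over Δh = 609.3 − 191.4 = 417.9 m
Equal Bouguer anomalies ⇒ Δg_obs + (0.3086 − 0.04193ρ)·Δh = 0
0.3086 − 0.04193ρ = −Δg_obs/Δh = 0.20459
ρ = (0.3086 − 0.20459) / 0.04193 = 2.48 g/cm³

2.48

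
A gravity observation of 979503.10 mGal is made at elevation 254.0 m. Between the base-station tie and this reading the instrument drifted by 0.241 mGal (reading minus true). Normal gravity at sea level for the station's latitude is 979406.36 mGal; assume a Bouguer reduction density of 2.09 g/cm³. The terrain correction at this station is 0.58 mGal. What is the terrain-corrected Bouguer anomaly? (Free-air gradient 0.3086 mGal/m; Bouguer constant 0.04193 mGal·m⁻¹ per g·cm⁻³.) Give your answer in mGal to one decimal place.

Drift-corrected reading = 979503.10 − (0.241) = 979502.859 mGal
Free-air correction = 0.3086 × 254.0 = 78.38 mGal
Free-air anomaly = 979502.859 − 979406.36 + (78.38) = 174.879 mGal
Bouguer slab correction = 0.04193 × 2.09 × 254.0 = 22.26 mGal
Simple Bouguer anomaly = 174.879 − (22.26) = 152.619 mGal
Complete Bouguer anomaly = 152.619 + 0.58 = 153.199 mGal

153.2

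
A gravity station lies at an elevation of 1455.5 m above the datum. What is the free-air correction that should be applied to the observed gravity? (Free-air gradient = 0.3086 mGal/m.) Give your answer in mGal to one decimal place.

Free-air correction = 0.3086 × 1455.5 = 449.2 mGal

449.2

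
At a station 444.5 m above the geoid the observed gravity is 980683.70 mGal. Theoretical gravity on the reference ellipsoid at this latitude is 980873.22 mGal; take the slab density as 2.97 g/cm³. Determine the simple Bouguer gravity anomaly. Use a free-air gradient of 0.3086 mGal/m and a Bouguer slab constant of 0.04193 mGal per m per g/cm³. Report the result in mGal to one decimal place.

Free-air correction = 0.3086 × 444.5 = 137.17 mGal
Free-air anomaly = 980683.70 − 980873.22 + (137.17) = -52.35 mGal
Bouguer slab correction = 0.04193 × 2.97 × 444.5 = 55.35 mGal
Simple Bouguer anomaly = -52.35 − (55.35) = -107.70 mGal

-107.7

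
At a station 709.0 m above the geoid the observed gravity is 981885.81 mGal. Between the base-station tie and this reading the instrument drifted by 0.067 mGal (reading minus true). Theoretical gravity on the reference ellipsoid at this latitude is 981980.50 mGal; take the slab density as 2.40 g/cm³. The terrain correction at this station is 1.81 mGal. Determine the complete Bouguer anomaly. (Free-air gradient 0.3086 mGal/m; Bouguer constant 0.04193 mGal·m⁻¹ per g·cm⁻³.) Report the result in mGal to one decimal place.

54.5

Drift-corrected reading = 981885.81 − (0.067) = 981885.743 mGal
Free-air correction = 0.3086 × 709.0 = 218.80 mGal
Free-air anomaly = 981885.743 − 981980.50 + (218.80) = 124.043 mGal
Bouguer slab correction = 0.04193 × 2.40 × 709.0 = 71.35 mGal
Simple Bouguer anomaly = 124.043 − (71.35) = 52.693 mGal
Complete Bouguer anomaly = 52.693 + 1.81 = 54.503 mGal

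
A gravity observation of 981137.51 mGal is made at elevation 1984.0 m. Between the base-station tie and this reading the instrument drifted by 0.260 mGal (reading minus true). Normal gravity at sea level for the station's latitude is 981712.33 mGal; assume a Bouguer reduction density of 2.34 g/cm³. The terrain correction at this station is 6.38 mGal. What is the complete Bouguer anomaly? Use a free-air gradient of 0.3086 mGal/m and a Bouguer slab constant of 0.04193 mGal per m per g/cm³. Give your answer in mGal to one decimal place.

Drift-corrected reading = 981137.51 − (0.260) = 981137.250 mGal
Free-air correction = 0.3086 × 1984.0 = 612.26 mGal
Free-air anomaly = 981137.250 − 981712.33 + (612.26) = 37.180 mGal
Bouguer slab correction = 0.04193 × 2.34 × 1984.0 = 194.66 mGal
Simple Bouguer anomaly = 37.180 − (194.66) = -157.480 mGal
Complete Bouguer anomaly = -157.480 + 6.38 = -151.100 mGal

-151.1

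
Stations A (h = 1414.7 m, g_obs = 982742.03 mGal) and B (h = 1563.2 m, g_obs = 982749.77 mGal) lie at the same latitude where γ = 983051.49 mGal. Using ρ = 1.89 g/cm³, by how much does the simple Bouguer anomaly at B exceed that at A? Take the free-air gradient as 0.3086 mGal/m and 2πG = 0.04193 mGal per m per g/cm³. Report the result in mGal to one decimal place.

41.8

Δg_SB(A) = 982742.03 − 983051.49 + 0.3086×1414.7 − 0.04193×1.89×1414.7 = 15.00 mGal
Δg_SB(B) = 982749.77 − 983051.49 + 0.3086×1563.2 − 0.04193×1.89×1563.2 = 56.80 mGal
Difference = 56.80 − (15.00) = 41.80 mGal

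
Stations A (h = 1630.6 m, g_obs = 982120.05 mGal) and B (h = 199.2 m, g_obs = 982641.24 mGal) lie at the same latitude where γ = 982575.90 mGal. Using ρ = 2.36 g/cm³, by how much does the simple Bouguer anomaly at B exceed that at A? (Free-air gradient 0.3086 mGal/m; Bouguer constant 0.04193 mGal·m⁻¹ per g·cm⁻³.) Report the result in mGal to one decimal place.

221.1

Δg_SB(A) = 982120.05 − 982575.90 + 0.3086×1630.6 − 0.04193×2.36×1630.6 = -114.00 mGal
Δg_SB(B) = 982641.24 − 982575.90 + 0.3086×199.2 − 0.04193×2.36×199.2 = 107.10 mGal
Difference = 107.10 − (-114.00) = 221.10 mGal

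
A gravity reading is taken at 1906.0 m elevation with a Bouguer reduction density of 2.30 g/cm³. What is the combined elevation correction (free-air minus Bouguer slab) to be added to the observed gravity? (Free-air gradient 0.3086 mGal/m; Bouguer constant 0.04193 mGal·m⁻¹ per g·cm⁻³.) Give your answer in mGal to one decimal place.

404.4

Combined gradient = 0.3086 − 0.04193 × 2.30 = 0.2121610 mGal/m
Combined elevation correction = 0.2121610 × 1906.0 = 404.4 mGal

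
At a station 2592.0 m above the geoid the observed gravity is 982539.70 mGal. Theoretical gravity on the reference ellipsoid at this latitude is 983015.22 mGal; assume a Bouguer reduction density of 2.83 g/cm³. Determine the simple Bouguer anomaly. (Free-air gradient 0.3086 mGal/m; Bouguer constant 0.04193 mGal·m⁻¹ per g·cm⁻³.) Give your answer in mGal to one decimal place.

16.8

Free-air correction = 0.3086 × 2592.0 = 799.89 mGal
Free-air anomaly = 982539.70 − 983015.22 + (799.89) = 324.37 mGal
Bouguer slab correction = 0.04193 × 2.83 × 2592.0 = 307.57 mGal
Simple Bouguer anomaly = 324.37 − (307.57) = 16.80 mGal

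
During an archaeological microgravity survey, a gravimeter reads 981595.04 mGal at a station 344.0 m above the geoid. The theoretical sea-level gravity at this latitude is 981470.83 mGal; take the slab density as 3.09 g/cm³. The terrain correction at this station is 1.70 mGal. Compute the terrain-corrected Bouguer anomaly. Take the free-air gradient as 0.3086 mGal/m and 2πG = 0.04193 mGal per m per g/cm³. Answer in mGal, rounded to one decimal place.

Free-air correction = 0.3086 × 344.0 = 106.16 mGal
Free-air anomaly = 981595.04 − 981470.83 + (106.16) = 230.37 mGal
Bouguer slab correction = 0.04193 × 3.09 × 344.0 = 44.57 mGal
Simple Bouguer anomaly = 230.37 − (44.57) = 185.80 mGal
Complete Bouguer anomaly = 185.80 + 1.70 = 187.50 mGal

187.5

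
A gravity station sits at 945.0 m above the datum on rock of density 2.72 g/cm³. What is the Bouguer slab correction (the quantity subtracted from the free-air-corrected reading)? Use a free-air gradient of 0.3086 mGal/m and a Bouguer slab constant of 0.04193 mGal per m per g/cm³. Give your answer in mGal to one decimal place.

107.8

Bouguer slab correction = 0.04193 × 2.72 × 945.0 = 107.8 mGal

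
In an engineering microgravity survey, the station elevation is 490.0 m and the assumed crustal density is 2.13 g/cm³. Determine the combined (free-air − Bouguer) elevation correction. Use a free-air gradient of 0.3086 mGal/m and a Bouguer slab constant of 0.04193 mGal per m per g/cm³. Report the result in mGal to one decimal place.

Combined gradient = 0.3086 − 0.04193 × 2.13 = 0.2192891 mGal/m
Combined elevation correction = 0.2192891 × 490.0 = 107.5 mGal

107.5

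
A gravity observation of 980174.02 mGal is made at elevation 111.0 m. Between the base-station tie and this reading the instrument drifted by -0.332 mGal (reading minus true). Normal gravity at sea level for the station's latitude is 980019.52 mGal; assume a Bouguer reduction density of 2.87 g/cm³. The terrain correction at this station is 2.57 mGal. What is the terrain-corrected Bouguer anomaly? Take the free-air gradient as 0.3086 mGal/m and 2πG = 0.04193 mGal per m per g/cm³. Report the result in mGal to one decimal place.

178.3

Drift-corrected reading = 980174.02 − (-0.332) = 980174.352 mGal
Free-air correction = 0.3086 × 111.0 = 34.25 mGal
Free-air anomaly = 980174.352 − 980019.52 + (34.25) = 189.082 mGal
Bouguer slab correction = 0.04193 × 2.87 × 111.0 = 13.36 mGal
Simple Bouguer anomaly = 189.082 − (13.36) = 175.722 mGal
Complete Bouguer anomaly = 175.722 + 2.57 = 178.292 mGal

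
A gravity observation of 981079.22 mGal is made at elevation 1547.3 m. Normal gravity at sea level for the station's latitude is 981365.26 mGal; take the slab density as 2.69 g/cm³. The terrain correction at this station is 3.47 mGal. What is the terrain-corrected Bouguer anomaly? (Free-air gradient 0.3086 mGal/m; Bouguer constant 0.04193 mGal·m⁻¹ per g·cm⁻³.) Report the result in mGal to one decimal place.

Free-air correction = 0.3086 × 1547.3 = 477.50 mGal
Free-air anomaly = 981079.22 − 981365.26 + (477.50) = 191.46 mGal
Bouguer slab correction = 0.04193 × 2.69 × 1547.3 = 174.52 mGal
Simple Bouguer anomaly = 191.46 − (174.52) = 16.94 mGal
Complete Bouguer anomaly = 16.94 + 3.47 = 20.41 mGal

20.4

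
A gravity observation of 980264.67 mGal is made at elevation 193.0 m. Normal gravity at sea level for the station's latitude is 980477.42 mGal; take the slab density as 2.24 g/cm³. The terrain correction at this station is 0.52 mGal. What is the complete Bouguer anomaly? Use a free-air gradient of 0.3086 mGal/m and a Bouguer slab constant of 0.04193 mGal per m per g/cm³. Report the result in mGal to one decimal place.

Free-air correction = 0.3086 × 193.0 = 59.56 mGal
Free-air anomaly = 980264.67 − 980477.42 + (59.56) = -153.19 mGal
Bouguer slab correction = 0.04193 × 2.24 × 193.0 = 18.13 mGal
Simple Bouguer anomaly = -153.19 − (18.13) = -171.32 mGal
Complete Bouguer anomaly = -171.32 + 0.52 = -170.80 mGal

-170.8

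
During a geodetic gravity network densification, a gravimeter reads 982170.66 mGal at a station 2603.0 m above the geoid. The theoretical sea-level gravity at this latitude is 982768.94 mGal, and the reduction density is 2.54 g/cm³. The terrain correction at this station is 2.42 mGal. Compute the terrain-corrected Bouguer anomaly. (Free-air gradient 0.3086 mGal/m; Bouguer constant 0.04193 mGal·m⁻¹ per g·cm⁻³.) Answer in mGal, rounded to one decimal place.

-69.8

Free-air correction = 0.3086 × 2603.0 = 803.29 mGal
Free-air anomaly = 982170.66 − 982768.94 + (803.29) = 205.01 mGal
Bouguer slab correction = 0.04193 × 2.54 × 2603.0 = 277.23 mGal
Simple Bouguer anomaly = 205.01 − (277.23) = -72.22 mGal
Complete Bouguer anomaly = -72.22 + 2.42 = -69.80 mGal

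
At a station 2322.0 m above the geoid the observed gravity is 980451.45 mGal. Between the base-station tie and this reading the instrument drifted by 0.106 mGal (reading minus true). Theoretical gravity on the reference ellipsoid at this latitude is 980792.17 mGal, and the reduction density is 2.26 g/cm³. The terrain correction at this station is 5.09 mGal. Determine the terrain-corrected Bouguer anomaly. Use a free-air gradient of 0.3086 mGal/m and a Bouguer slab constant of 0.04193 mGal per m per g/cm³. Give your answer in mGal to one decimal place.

160.8

Drift-corrected reading = 980451.45 − (0.106) = 980451.344 mGal
Free-air correction = 0.3086 × 2322.0 = 716.57 mGal
Free-air anomaly = 980451.344 − 980792.17 + (716.57) = 375.744 mGal
Bouguer slab correction = 0.04193 × 2.26 × 2322.0 = 220.04 mGal
Simple Bouguer anomaly = 375.744 − (220.04) = 155.704 mGal
Complete Bouguer anomaly = 155.704 + 5.09 = 160.794 mGal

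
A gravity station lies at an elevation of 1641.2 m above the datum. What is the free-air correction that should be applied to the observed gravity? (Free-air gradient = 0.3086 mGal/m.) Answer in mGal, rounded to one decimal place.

506.5

Free-air correction = 0.3086 × 1641.2 = 506.5 mGal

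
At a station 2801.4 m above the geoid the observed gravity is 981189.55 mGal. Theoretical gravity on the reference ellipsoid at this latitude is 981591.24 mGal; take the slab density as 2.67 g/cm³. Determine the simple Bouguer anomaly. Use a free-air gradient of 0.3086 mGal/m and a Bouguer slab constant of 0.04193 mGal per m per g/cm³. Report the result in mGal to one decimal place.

149.2

Free-air correction = 0.3086 × 2801.4 = 864.51 mGal
Free-air anomaly = 981189.55 − 981591.24 + (864.51) = 462.82 mGal
Bouguer slab correction = 0.04193 × 2.67 × 2801.4 = 313.63 mGal
Simple Bouguer anomaly = 462.82 − (313.63) = 149.19 mGal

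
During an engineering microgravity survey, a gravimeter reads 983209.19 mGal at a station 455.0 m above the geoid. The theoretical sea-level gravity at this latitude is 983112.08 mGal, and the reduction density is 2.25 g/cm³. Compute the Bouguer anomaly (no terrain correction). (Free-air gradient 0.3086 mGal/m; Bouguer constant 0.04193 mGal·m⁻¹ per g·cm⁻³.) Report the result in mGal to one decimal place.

Free-air correction = 0.3086 × 455.0 = 140.41 mGal
Free-air anomaly = 983209.19 − 983112.08 + (140.41) = 237.52 mGal
Bouguer slab correction = 0.04193 × 2.25 × 455.0 = 42.93 mGal
Simple Bouguer anomaly = 237.52 − (42.93) = 194.59 mGal

194.6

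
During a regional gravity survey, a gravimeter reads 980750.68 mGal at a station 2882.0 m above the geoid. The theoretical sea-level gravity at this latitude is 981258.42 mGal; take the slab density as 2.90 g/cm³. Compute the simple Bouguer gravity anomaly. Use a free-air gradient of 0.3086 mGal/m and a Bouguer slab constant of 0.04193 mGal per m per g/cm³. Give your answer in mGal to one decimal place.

31.2

Free-air correction = 0.3086 × 2882.0 = 889.39 mGal
Free-air anomaly = 980750.68 − 981258.42 + (889.39) = 381.65 mGal
Bouguer slab correction = 0.04193 × 2.90 × 2882.0 = 350.44 mGal
Simple Bouguer anomaly = 381.65 − (350.44) = 31.21 mGal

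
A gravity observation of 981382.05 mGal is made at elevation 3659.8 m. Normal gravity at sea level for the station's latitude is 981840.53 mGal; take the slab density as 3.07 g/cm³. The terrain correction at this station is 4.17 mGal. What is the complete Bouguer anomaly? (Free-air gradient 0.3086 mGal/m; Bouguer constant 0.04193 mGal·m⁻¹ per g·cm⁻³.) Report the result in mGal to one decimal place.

204.0

Free-air correction = 0.3086 × 3659.8 = 1129.41 mGal
Free-air anomaly = 981382.05 − 981840.53 + (1129.41) = 670.93 mGal
Bouguer slab correction = 0.04193 × 3.07 × 3659.8 = 471.11 mGal
Simple Bouguer anomaly = 670.93 − (471.11) = 199.82 mGal
Complete Bouguer anomaly = 199.82 + 4.17 = 203.99 mGal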